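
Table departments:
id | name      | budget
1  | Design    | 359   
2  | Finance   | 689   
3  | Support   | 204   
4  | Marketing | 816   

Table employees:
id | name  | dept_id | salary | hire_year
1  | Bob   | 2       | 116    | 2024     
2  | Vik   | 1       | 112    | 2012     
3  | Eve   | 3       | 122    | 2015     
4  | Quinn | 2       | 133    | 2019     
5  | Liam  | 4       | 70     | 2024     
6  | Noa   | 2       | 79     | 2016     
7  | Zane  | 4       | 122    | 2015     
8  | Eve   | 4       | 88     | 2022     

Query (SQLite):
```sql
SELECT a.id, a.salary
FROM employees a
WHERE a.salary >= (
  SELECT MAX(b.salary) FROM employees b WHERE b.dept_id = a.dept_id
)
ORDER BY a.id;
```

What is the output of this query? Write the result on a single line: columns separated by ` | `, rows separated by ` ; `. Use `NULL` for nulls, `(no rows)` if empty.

For each employees row a, compute MAX(salary) over rows sharing a.dept_id.
Keep row a if a.salary >= that per-group MAX.
  dept_id=1: MAX(salary) = 112
  dept_id=2: MAX(salary) = 133
  dept_id=3: MAX(salary) = 122
  dept_id=4: MAX(salary) = 122

2 | 112 ; 3 | 122 ; 4 | 133 ; 7 | 122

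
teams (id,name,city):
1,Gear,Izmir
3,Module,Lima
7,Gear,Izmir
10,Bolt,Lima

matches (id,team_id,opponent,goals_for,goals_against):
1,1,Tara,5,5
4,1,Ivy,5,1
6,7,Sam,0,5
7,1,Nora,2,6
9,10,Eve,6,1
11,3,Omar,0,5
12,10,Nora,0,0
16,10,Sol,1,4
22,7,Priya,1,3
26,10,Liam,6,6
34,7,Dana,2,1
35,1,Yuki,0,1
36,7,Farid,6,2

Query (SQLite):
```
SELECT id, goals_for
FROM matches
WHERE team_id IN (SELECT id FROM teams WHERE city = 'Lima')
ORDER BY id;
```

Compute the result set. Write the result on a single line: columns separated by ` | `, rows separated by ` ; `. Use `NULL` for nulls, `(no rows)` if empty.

Inner query: teams.id where city = 'Lima'.
Outer: keep matches rows whose team_id is in that set.
Inner query → {3, 10}

9 | 6 ; 11 | 0 ; 12 | 0 ; 16 | 1 ; 26 | 6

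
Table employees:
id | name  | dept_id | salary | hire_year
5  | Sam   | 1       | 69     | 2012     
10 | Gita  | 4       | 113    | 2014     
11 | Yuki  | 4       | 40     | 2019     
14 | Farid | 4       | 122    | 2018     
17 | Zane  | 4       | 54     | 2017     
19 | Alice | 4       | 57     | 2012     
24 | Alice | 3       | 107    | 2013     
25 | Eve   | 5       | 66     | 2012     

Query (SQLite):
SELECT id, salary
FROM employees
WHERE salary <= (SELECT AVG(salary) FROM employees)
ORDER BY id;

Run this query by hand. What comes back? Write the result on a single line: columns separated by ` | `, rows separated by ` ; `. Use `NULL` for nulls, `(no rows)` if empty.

5 | 69 ; 11 | 40 ; 17 | 54 ; 19 | 57 ; 25 | 66

Scalar subquery: AVG(salary) over all employees rows = 78.5.
Keep rows where salary <= that value.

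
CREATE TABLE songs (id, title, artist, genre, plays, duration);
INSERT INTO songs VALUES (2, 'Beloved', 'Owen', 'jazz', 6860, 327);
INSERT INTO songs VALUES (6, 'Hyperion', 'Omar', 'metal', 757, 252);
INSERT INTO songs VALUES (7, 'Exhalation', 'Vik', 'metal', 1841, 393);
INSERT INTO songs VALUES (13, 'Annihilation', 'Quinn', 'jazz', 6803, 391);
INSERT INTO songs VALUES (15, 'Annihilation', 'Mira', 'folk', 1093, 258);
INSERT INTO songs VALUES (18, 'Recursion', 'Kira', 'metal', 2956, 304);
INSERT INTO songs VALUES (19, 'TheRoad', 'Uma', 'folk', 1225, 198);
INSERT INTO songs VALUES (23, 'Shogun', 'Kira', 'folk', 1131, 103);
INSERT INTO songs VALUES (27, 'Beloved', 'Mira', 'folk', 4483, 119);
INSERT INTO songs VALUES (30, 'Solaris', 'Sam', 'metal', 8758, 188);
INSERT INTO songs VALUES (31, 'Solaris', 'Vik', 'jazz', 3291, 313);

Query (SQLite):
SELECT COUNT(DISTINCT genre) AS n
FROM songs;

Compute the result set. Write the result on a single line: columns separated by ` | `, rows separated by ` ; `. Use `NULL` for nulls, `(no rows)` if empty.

Count distinct non-NULL genre values.

3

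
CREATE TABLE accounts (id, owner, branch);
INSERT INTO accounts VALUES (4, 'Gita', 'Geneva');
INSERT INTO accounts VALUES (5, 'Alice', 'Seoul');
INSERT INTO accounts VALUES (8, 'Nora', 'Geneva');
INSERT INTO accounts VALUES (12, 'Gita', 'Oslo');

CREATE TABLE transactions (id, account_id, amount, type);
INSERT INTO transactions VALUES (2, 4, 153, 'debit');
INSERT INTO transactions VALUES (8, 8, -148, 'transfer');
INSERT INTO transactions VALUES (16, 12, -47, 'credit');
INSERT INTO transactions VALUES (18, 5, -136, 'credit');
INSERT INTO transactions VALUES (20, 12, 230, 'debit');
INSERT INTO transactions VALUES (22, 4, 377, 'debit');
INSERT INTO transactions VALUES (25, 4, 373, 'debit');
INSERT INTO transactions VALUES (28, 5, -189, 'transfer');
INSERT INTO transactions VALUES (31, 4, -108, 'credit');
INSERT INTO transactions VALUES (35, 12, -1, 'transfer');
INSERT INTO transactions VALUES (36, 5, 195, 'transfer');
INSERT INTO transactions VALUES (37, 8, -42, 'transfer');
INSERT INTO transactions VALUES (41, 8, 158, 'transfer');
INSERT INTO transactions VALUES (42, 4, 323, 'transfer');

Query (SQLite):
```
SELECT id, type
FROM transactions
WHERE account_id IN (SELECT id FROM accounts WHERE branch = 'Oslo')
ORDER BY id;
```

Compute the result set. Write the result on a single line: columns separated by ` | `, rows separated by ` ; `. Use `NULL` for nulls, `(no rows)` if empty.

16 | credit ; 20 | debit ; 35 | transfer

Inner query: accounts.id where branch = 'Oslo'.
Outer: keep transactions rows whose account_id is in that set.
Inner query → {12}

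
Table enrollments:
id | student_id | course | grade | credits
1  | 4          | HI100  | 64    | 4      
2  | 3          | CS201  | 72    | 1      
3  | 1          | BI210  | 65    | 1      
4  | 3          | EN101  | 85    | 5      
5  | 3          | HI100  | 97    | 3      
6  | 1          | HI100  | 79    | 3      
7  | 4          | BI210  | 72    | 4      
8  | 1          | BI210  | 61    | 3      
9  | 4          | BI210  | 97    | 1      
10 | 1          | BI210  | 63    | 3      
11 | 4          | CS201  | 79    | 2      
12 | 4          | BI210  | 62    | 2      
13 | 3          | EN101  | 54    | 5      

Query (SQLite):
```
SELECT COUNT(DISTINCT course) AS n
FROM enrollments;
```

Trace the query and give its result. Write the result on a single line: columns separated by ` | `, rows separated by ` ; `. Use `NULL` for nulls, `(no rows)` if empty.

4

Count distinct non-NULL course values.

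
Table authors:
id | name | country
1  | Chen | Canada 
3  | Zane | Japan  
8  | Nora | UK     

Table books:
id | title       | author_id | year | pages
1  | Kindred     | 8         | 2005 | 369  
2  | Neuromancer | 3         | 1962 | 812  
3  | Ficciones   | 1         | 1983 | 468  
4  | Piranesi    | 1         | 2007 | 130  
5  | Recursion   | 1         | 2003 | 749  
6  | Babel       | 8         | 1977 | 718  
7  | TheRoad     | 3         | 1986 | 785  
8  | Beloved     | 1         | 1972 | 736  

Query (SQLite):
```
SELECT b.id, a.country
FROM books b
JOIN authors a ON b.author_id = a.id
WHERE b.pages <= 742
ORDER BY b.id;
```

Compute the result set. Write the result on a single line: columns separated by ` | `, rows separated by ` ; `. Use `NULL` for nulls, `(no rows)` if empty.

1 | UK ; 3 | Canada ; 4 | Canada ; 6 | UK ; 8 | Canada

Each books row matches the authors row where author_id = authors.id.
Then keep rows with b.pages <= 742.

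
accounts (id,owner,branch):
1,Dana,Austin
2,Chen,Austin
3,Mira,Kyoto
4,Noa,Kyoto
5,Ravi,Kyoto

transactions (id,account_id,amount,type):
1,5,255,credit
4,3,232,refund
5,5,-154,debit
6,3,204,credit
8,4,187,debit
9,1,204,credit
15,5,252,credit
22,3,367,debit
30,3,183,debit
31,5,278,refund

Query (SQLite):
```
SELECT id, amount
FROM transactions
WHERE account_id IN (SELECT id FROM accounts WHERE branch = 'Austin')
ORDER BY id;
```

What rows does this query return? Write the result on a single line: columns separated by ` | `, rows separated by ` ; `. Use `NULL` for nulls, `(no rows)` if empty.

9 | 204

Inner query: accounts.id where branch = 'Austin'.
Outer: keep transactions rows whose account_id is in that set.
Inner query → {1, 2}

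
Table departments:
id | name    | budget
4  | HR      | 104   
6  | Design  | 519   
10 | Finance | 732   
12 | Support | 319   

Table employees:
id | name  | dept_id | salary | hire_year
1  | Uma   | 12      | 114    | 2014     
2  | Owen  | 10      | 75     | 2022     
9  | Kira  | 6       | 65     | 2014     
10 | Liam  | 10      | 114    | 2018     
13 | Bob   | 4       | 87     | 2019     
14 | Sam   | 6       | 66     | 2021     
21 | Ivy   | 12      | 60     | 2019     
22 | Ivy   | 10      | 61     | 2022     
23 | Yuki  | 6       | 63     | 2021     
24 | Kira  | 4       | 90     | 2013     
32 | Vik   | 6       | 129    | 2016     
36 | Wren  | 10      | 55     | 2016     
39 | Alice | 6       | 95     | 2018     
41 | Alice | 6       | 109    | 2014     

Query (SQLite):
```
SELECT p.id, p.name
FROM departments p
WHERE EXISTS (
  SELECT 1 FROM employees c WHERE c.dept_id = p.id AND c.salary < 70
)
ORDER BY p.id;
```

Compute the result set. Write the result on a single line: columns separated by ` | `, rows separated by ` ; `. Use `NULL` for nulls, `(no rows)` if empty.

6 | Design ; 10 | Finance ; 12 | Support

For each departments row, check whether any employees with matching dept_id has salary < 70.
Keep rows where that is true.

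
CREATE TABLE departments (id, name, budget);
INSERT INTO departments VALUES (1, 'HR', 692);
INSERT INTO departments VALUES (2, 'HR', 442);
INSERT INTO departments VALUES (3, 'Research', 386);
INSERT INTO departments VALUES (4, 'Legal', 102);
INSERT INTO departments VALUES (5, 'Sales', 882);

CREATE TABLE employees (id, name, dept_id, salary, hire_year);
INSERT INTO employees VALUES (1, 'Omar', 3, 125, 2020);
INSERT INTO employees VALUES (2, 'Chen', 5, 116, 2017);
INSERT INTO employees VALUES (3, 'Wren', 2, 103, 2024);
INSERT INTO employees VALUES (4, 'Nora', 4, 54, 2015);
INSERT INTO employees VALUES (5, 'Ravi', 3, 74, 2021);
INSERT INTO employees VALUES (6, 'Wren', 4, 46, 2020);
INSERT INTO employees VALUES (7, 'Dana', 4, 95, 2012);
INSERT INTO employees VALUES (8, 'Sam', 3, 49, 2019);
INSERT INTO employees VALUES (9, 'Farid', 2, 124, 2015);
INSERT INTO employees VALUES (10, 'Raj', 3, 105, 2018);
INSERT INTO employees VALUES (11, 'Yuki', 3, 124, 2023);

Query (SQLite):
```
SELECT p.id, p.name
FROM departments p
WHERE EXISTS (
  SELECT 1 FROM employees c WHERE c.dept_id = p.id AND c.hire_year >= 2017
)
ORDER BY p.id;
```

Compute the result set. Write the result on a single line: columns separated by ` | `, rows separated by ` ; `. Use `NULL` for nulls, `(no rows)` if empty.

2 | HR ; 3 | Research ; 4 | Legal ; 5 | Sales

For each departments row, check whether any employees with matching dept_id has hire_year >= 2017.
Keep rows where that is true.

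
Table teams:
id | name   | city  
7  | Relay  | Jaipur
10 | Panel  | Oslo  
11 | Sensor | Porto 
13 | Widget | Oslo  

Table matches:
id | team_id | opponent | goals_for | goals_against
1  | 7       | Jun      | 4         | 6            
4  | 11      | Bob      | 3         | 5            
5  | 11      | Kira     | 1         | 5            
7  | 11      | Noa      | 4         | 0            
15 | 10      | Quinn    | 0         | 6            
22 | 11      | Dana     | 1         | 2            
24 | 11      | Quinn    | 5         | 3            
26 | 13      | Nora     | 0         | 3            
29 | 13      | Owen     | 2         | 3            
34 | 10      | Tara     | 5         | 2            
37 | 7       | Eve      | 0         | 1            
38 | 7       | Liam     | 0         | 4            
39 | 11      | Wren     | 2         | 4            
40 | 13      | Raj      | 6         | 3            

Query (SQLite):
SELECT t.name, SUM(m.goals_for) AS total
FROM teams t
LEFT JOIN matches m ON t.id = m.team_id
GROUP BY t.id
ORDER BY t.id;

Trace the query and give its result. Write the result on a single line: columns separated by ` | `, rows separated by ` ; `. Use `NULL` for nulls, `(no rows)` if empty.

LEFT JOIN keeps every teams row; unmatched ones get NULL for matches columns.
Group by teams.id and compute SUM(m.goals_for). SUM over an all-NULL group is NULL.
  7: ids {1, 37, 38} → SUM(m.goals_for)=4
  10: ids {15, 34} → SUM(m.goals_for)=5
  11: ids {4, 5, 7, 22, 24, 39} → SUM(m.goals_for)=16
  13: ids {26, 29, 40} → SUM(m.goals_for)=8

Relay | 4 ; Panel | 5 ; Sensor | 16 ; Widget | 8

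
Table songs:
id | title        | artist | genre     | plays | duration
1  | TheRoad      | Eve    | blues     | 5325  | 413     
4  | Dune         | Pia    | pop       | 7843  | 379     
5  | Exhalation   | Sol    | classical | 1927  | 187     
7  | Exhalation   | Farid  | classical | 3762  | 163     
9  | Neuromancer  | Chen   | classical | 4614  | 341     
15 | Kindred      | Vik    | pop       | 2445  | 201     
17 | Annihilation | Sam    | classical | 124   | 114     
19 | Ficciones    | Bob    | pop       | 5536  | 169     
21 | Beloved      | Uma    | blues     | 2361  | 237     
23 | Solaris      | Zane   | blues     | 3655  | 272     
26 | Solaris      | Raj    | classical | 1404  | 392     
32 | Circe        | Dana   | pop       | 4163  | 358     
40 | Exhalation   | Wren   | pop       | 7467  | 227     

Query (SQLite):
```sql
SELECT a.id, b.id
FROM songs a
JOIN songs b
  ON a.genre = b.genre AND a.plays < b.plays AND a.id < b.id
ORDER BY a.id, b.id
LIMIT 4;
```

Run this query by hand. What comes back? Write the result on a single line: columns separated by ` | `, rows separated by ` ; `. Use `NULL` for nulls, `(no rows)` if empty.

5 | 7 ; 5 | 9 ; 7 | 9 ; 15 | 19

Pairs (a,b) with same genre, a.plays < b.plays, a.id < b.id.
genre groups: blues:{1,21,23} classical:{5,7,9,17,26} pop:{4,15,19,32,40}
Ordered by (a.id, b.id); first 4.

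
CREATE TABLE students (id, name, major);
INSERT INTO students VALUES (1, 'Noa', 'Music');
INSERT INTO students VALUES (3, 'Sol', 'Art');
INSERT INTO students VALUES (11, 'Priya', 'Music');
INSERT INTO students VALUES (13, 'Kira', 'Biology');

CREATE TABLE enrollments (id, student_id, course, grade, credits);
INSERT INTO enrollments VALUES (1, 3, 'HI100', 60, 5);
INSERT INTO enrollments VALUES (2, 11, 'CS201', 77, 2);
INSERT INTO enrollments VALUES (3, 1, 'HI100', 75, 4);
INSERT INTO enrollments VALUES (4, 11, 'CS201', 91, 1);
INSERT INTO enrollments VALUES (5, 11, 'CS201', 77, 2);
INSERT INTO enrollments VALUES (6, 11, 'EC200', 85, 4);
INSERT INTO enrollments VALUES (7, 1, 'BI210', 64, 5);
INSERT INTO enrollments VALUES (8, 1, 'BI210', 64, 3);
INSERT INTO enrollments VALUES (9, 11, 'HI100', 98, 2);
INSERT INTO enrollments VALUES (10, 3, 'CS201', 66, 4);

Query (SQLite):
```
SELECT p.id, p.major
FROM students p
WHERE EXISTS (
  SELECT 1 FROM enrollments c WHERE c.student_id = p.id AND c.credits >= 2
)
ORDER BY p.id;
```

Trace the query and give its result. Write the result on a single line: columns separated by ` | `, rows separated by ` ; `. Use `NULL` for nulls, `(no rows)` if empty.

For each students row, check whether any enrollments with matching student_id has credits >= 2.
Keep rows where that is true.

1 | Music ; 3 | Art ; 11 | Music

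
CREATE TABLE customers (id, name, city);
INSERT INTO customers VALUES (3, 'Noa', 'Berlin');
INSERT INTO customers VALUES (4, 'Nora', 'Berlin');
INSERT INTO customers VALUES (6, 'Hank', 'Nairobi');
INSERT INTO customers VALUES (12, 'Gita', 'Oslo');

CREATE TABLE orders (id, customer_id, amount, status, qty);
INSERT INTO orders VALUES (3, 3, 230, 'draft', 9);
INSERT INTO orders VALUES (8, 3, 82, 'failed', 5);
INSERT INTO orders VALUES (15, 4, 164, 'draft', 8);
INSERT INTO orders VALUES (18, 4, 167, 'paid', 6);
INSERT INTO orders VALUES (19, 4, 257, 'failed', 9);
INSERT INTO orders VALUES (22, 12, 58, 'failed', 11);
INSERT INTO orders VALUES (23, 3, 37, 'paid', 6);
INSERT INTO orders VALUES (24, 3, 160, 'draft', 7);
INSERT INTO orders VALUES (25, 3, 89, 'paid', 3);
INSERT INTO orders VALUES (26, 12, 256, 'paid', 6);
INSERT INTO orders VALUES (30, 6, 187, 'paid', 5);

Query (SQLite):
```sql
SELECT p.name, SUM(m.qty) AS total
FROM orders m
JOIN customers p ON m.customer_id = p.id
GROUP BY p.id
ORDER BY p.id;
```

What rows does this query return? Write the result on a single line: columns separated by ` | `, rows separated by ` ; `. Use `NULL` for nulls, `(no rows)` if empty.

Join each orders row to its customers via customer_id.
Group joined rows by customers.id; compute SUM(m.qty) per group.
  3: ids {3, 8, 23, 24, 25} → SUM(m.qty)=30
  4: ids {15, 18, 19} → SUM(m.qty)=23
  6: ids {30} → SUM(m.qty)=5
  12: ids {22, 26} → SUM(m.qty)=17

Noa | 30 ; Nora | 23 ; Hank | 5 ; Gita | 17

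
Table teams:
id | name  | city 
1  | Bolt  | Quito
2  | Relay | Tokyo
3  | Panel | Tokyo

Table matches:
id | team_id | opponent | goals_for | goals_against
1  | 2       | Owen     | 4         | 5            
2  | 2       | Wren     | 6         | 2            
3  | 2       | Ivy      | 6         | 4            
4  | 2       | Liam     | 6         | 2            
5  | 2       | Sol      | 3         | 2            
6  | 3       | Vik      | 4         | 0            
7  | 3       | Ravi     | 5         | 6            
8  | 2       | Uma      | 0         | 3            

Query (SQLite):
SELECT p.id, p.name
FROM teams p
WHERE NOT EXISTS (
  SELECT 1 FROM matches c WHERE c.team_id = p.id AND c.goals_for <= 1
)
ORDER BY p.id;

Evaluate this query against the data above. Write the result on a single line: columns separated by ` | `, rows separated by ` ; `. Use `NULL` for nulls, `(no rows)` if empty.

For each teams row, check whether any matches with matching team_id has goals_for <= 1.
Keep rows where that is false.

1 | Bolt ; 3 | Panel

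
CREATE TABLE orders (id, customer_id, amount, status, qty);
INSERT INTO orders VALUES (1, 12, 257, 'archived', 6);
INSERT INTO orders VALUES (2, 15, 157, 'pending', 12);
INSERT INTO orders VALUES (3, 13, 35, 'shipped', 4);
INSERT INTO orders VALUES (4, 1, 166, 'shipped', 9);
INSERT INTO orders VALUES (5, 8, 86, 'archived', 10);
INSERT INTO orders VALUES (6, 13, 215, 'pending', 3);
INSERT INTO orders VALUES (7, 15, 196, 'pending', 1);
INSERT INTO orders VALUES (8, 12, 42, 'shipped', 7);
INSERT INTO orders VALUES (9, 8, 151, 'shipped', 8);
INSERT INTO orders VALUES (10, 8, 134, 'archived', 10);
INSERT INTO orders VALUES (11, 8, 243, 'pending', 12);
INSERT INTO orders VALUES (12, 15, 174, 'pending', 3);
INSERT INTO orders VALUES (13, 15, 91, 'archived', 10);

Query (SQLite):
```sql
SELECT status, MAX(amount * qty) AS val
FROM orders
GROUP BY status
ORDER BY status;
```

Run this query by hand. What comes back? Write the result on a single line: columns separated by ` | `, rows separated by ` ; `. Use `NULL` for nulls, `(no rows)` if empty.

For each row compute amount * qty.
Group by status; take MAX of the expression per group.
  archived: ids {1, 5, 10, 13} → MAX(amount * qty)=1542
  pending: ids {2, 6, 7, 11, 12} → MAX(amount * qty)=2916
  shipped: ids {3, 4, 8, 9} → MAX(amount * qty)=1494

archived | 1542 ; pending | 2916 ; shipped | 1494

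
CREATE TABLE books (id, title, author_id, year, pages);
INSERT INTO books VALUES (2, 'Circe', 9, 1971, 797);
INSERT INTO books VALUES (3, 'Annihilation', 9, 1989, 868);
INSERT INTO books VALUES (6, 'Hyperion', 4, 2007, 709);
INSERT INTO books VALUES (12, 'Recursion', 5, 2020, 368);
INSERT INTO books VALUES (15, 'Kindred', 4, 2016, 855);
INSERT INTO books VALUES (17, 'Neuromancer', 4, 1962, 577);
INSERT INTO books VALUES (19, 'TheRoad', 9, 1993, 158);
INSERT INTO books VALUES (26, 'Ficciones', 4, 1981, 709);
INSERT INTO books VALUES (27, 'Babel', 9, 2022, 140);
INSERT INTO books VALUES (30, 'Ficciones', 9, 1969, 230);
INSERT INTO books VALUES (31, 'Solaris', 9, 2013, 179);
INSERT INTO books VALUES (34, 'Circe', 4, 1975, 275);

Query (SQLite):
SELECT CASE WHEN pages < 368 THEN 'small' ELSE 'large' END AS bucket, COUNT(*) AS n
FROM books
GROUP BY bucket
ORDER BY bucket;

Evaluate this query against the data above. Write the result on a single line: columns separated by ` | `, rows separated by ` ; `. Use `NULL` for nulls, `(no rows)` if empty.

Bucket rows by pages < 368 → 'small' else 'large'; count each bucket.

large | 7 ; small | 5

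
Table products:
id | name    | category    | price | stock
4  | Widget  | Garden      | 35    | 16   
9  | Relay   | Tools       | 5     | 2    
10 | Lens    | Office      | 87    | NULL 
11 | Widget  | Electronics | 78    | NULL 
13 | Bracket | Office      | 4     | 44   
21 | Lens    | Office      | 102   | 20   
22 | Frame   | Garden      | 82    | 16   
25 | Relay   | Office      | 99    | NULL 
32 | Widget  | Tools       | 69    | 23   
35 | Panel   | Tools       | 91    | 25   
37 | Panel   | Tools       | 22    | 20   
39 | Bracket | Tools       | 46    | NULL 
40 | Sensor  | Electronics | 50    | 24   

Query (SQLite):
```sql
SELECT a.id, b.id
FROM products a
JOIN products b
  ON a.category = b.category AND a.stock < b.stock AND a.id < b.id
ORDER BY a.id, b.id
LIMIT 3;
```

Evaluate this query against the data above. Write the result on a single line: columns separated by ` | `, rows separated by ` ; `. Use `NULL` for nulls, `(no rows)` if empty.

9 | 32 ; 9 | 35 ; 9 | 37

Pairs (a,b) with same category, a.stock < b.stock, a.id < b.id.
category groups: Electronics:{11,40} Garden:{4,22} Office:{10,13,21,25} Tools:{9,32,35,37,39}
Ordered by (a.id, b.id); first 3.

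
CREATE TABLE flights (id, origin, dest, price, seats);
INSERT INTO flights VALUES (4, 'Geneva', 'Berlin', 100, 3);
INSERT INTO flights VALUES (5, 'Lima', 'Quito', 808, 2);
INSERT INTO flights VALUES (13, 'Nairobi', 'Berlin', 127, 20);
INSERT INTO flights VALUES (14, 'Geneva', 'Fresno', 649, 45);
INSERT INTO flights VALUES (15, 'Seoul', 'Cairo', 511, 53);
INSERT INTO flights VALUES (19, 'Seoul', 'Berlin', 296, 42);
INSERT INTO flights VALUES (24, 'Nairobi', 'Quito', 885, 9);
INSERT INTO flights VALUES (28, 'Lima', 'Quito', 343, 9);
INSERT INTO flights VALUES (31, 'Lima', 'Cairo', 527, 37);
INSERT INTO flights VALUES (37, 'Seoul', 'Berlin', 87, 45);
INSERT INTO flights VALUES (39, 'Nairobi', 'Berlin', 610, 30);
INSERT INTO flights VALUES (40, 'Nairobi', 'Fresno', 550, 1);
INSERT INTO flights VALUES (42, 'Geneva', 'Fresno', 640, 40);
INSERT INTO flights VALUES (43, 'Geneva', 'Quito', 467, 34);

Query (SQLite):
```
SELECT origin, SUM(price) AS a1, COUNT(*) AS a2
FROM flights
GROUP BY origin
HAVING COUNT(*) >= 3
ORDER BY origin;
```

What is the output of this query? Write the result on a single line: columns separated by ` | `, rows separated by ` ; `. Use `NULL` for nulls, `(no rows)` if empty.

Geneva | 1856 | 4 ; Lima | 1678 | 3 ; Nairobi | 2172 | 4 ; Seoul | 894 | 3

Group flights by origin.
Per group compute: SUM(price), COUNT(*).
HAVING: drop groups with fewer than 3 rows.
  Geneva: ids {4, 14, 42, 43} → SUM(price)=1856, COUNT(*)=4
  Lima: ids {5, 28, 31} → SUM(price)=1678, COUNT(*)=3
  Nairobi: ids {13, 24, 39, 40} → SUM(price)=2172, COUNT(*)=4
  Seoul: ids {15, 19, 37} → SUM(price)=894, COUNT(*)=3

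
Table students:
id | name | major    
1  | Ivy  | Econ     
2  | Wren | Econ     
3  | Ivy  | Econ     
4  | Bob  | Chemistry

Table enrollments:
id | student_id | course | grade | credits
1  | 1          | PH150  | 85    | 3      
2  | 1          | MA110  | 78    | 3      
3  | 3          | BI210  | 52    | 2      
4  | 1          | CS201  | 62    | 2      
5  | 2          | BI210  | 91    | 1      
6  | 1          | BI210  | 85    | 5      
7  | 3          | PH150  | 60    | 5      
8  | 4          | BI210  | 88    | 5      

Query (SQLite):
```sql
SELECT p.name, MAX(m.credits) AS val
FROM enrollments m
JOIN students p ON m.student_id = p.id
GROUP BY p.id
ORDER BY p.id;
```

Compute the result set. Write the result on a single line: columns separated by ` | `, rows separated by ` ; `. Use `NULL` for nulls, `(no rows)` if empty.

Ivy | 5 ; Wren | 1 ; Ivy | 5 ; Bob | 5

Join each enrollments row to its students via student_id.
Group joined rows by students.id; compute MAX(m.credits) per group.
  1: ids {1, 2, 4, 6} → MAX(m.credits)=5
  2: ids {5} → MAX(m.credits)=1
  3: ids {3, 7} → MAX(m.credits)=5
  4: ids {8} → MAX(m.credits)=5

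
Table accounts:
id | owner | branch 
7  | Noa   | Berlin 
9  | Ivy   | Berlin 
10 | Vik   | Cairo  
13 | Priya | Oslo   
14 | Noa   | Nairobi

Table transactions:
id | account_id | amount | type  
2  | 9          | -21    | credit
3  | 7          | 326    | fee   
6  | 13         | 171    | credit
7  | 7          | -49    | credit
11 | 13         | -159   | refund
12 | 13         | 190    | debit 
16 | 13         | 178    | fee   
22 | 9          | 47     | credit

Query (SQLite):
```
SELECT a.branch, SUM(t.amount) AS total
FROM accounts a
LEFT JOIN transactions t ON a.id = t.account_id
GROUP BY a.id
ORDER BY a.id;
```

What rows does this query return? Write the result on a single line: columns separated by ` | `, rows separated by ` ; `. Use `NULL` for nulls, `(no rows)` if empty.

Berlin | 277 ; Berlin | 26 ; Cairo | NULL ; Oslo | 380 ; Nairobi | NULL

LEFT JOIN keeps every accounts row; unmatched ones get NULL for transactions columns.
Group by accounts.id and compute SUM(t.amount). SUM over an all-NULL group is NULL.
  7: ids {3, 7} → SUM(t.amount)=277
  9: ids {2, 22} → SUM(t.amount)=26
  10: ids {—} → SUM(t.amount)=NULL
  13: ids {6, 11, 12, 16} → SUM(t.amount)=380
  14: ids {—} → SUM(t.amount)=NULL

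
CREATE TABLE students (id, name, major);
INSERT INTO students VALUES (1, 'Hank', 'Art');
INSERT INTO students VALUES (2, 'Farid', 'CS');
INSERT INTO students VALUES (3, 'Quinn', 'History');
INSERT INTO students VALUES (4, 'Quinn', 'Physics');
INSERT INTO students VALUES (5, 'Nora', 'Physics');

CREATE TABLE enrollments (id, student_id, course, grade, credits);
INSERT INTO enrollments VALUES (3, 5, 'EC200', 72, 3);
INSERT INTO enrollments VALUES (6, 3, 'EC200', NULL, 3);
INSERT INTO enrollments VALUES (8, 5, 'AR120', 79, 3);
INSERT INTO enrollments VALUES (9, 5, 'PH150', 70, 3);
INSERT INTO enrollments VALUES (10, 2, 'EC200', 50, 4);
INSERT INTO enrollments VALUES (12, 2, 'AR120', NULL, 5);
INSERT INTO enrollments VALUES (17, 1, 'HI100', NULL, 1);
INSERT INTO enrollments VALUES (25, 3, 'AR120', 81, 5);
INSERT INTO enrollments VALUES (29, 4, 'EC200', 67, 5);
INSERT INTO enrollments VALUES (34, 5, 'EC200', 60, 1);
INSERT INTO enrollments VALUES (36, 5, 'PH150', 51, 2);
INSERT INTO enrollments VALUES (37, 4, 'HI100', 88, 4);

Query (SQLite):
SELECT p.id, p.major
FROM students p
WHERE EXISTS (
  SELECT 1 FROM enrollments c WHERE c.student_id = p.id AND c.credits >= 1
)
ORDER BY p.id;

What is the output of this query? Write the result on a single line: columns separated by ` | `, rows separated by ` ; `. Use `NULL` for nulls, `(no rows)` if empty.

For each students row, check whether any enrollments with matching student_id has credits >= 1.
Keep rows where that is true.

1 | Art ; 2 | CS ; 3 | History ; 4 | Physics ; 5 | Physics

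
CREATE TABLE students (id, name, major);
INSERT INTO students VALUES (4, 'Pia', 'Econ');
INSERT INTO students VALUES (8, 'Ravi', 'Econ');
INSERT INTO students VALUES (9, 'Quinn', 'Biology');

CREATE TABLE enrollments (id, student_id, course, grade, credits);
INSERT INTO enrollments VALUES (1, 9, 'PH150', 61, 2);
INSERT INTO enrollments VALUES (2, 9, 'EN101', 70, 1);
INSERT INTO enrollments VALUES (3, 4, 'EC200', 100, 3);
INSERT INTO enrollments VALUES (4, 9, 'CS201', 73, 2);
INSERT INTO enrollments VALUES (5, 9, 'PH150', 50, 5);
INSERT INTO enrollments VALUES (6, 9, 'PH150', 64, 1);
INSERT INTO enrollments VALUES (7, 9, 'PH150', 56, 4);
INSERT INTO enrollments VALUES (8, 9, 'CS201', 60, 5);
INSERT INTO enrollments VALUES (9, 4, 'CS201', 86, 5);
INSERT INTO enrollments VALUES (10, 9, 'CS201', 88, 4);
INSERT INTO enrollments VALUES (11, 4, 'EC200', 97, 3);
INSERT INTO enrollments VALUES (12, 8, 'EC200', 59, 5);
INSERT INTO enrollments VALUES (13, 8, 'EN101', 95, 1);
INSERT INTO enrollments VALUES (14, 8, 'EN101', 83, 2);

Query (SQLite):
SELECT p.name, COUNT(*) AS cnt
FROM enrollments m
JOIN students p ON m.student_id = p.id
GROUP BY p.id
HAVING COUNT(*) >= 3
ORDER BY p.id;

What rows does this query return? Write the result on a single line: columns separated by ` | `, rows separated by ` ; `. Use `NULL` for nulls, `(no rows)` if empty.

Pia | 3 ; Ravi | 3 ; Quinn | 8

Join each enrollments row to its students via student_id.
Group joined rows by students.id; compute COUNT(*) per group.
HAVING: keep groups with count ≥ 3.
  4: ids {3, 9, 11} → COUNT(*)=3
  8: ids {12, 13, 14} → COUNT(*)=3
  9: ids {1, 2, 4, 5, 6, 7, 8, 10} → COUNT(*)=8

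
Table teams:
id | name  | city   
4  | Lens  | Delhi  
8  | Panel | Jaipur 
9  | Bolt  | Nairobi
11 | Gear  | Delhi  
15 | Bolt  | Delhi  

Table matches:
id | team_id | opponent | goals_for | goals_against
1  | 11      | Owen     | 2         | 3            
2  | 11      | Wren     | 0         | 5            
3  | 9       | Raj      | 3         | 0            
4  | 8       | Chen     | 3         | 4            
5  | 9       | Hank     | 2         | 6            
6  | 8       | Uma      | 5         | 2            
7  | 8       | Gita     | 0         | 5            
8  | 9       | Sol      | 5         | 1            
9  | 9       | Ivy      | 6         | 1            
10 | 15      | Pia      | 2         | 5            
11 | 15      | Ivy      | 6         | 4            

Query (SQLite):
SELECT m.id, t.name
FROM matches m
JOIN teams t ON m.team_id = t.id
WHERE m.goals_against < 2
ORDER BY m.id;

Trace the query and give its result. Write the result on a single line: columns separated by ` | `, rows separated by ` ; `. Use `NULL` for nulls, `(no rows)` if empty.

Each matches row matches the teams row where team_id = teams.id.
Then keep rows with m.goals_against < 2.

3 | Bolt ; 8 | Bolt ; 9 | Bolt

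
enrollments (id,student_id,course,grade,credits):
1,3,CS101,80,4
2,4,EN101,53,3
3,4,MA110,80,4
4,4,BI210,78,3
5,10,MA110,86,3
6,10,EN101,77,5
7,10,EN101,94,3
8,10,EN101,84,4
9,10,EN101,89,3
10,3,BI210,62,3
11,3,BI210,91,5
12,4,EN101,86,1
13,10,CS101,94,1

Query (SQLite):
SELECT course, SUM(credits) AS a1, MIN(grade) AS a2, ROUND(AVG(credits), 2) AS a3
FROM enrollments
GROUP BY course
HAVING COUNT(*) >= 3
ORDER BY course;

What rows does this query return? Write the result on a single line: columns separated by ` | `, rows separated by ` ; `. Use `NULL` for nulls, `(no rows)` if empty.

BI210 | 11 | 62 | 3.67 ; EN101 | 19 | 53 | 3.17

Group enrollments by course.
Per group compute: SUM(credits), MIN(grade), ROUND(AVG(credits), 2).
HAVING: drop groups with fewer than 3 rows.
  BI210: ids {4, 10, 11} → SUM(credits)=11, MIN(grade)=62, ROUND(AVG(credits), 2)=3.67
  CS101: ids {1, 13} → SUM(credits)=5, MIN(grade)=80, ROUND(AVG(credits), 2)=2.5
  EN101: ids {2, 6, 7, 8, 9, 12} → SUM(credits)=19, MIN(grade)=53, ROUND(AVG(credits), 2)=3.17
  MA110: ids {3, 5} → SUM(credits)=7, MIN(grade)=80, ROUND(AVG(credits), 2)=3.5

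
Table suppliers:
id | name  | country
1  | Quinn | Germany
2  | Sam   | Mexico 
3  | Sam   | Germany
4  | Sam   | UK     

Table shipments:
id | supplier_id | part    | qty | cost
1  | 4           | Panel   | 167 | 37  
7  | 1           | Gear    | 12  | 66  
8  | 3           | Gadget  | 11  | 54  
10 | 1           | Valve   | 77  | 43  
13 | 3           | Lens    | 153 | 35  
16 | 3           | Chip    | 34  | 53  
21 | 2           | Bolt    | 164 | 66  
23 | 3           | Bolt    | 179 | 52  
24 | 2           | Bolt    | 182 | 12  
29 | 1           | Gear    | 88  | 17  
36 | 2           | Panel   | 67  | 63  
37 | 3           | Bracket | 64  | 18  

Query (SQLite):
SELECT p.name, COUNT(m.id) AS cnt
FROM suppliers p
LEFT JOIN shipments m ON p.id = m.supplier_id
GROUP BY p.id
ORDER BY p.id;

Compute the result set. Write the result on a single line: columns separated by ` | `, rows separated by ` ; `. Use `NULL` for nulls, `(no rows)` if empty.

LEFT JOIN keeps every suppliers row; unmatched ones get NULL for shipments columns.
Group by suppliers.id and compute COUNT(m.id). COUNT(col) of an all-NULL group is 0.
  1: ids {7, 10, 29} → COUNT(m.id)=3
  2: ids {21, 24, 36} → COUNT(m.id)=3
  3: ids {8, 13, 16, 23, 37} → COUNT(m.id)=5
  4: ids {1} → COUNT(m.id)=1

Quinn | 3 ; Sam | 3 ; Sam | 5 ; Sam | 1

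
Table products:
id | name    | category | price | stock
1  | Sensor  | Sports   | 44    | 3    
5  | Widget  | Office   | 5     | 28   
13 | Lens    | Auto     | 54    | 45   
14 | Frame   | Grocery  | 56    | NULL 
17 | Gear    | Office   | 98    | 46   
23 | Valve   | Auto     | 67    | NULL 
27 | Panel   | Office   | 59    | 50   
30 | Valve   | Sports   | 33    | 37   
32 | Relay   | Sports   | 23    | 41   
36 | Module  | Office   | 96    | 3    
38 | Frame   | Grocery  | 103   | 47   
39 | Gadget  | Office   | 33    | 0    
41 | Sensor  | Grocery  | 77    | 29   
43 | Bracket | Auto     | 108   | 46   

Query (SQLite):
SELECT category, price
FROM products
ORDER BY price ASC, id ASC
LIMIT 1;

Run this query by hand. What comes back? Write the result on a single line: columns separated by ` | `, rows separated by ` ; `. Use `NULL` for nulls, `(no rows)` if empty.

Sort by price asc, tiebreak id asc: (5, id=5), (23, id=32), (33, id=30), (33, id=39) …. Take first 1.

Office | 5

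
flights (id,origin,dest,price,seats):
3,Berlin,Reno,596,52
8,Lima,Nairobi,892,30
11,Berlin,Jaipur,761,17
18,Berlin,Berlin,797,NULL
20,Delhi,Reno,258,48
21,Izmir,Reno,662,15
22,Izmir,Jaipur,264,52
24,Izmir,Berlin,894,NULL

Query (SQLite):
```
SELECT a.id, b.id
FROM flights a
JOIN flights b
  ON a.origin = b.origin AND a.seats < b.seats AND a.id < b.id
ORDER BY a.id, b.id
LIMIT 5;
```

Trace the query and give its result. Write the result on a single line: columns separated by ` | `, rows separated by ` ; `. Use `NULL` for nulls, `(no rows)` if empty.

21 | 22

Pairs (a,b) with same origin, a.seats < b.seats, a.id < b.id.
origin groups: Berlin:{3,11,18} Delhi:{20} Izmir:{21,22,24} Lima:{8}
Ordered by (a.id, b.id); first 5.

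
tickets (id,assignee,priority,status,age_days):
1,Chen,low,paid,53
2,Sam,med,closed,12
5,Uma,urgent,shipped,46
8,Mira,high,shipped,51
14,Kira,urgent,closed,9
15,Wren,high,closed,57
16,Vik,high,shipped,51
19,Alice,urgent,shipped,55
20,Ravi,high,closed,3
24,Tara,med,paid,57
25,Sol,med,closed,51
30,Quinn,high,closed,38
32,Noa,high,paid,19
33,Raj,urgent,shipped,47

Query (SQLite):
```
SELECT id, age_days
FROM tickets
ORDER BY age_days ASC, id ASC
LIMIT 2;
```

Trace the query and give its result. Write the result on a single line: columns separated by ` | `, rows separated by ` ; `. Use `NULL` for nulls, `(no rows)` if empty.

20 | 3 ; 14 | 9

Sort by age_days asc, tiebreak id asc: (3, id=20), (9, id=14), (12, id=2), (19, id=32), (38, id=30) …. Take first 2.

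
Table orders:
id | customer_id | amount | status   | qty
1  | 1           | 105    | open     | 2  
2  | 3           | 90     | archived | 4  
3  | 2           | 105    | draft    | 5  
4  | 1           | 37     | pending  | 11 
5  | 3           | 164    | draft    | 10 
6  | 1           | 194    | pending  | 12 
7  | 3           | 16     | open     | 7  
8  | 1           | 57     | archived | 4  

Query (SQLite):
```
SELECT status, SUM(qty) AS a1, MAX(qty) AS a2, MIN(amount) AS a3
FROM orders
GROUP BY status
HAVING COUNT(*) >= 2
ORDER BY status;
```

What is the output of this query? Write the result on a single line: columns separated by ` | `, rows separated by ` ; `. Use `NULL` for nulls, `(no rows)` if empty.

Group orders by status.
Per group compute: SUM(qty), MAX(qty), MIN(amount).
HAVING: drop groups with fewer than 2 rows.
  archived: ids {2, 8} → SUM(qty)=8, MAX(qty)=4, MIN(amount)=57
  draft: ids {3, 5} → SUM(qty)=15, MAX(qty)=10, MIN(amount)=105
  open: ids {1, 7} → SUM(qty)=9, MAX(qty)=7, MIN(amount)=16
  pending: ids {4, 6} → SUM(qty)=23, MAX(qty)=12, MIN(amount)=37

archived | 8 | 4 | 57 ; draft | 15 | 10 | 105 ; open | 9 | 7 | 16 ; pending | 23 | 12 | 37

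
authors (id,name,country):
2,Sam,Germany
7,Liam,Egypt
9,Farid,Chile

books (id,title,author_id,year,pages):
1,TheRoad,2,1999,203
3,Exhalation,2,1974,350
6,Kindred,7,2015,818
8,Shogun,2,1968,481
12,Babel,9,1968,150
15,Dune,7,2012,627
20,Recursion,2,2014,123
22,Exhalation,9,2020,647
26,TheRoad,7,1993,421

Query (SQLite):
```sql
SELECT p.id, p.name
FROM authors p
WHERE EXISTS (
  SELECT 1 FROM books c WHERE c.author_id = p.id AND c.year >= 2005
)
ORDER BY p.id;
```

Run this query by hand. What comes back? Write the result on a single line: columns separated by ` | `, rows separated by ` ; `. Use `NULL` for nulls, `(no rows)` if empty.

For each authors row, check whether any books with matching author_id has year >= 2005.
Keep rows where that is true.

2 | Sam ; 7 | Liam ; 9 | Farid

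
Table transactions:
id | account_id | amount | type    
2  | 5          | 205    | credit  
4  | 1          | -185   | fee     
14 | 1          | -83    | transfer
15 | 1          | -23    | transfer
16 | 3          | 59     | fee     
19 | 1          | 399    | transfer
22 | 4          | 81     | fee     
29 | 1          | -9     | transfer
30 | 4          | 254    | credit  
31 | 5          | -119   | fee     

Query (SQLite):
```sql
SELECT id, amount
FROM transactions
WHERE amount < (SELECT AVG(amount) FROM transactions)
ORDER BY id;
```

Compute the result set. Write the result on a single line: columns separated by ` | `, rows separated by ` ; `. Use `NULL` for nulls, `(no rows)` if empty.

4 | -185 ; 14 | -83 ; 15 | -23 ; 29 | -9 ; 31 | -119

Scalar subquery: AVG(amount) over all transactions rows = 57.9.
Keep rows where amount < that value.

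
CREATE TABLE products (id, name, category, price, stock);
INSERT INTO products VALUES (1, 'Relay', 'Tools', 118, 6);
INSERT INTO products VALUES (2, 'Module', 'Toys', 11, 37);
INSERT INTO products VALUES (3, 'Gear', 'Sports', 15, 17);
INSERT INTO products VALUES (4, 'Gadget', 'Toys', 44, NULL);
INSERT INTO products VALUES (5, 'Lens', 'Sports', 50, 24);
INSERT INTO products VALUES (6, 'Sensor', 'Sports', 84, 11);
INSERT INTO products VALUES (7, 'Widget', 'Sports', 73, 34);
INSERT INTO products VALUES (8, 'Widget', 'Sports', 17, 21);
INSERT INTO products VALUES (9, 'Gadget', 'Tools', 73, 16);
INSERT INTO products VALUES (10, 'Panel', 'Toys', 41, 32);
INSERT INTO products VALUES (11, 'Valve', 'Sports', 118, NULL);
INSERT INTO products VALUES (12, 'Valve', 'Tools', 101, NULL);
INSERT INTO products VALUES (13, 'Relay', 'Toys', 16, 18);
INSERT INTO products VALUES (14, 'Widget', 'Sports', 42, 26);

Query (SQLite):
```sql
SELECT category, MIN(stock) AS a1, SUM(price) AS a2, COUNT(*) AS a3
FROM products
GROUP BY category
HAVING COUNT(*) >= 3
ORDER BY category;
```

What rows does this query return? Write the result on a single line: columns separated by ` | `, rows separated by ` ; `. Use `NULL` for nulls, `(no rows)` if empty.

Sports | 11 | 399 | 7 ; Tools | 6 | 292 | 3 ; Toys | 18 | 112 | 4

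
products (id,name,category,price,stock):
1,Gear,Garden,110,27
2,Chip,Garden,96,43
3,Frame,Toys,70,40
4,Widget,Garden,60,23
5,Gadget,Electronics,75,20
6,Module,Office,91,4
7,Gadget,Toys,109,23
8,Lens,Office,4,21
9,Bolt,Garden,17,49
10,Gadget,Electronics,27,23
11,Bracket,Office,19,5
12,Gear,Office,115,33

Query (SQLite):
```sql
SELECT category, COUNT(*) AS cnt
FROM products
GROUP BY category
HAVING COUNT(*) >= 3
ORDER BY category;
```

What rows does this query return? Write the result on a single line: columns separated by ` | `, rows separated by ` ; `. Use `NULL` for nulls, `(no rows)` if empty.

Garden | 4 ; Office | 4

Partition products by category; compute COUNT(*) within each group.
HAVING: keep groups with count ≥ 3.
  Electronics: ids {5, 10} → COUNT(*)=2
  Garden: ids {1, 2, 4, 9} → COUNT(*)=4
  Office: ids {6, 8, 11, 12} → COUNT(*)=4
  Toys: ids {3, 7} → COUNT(*)=2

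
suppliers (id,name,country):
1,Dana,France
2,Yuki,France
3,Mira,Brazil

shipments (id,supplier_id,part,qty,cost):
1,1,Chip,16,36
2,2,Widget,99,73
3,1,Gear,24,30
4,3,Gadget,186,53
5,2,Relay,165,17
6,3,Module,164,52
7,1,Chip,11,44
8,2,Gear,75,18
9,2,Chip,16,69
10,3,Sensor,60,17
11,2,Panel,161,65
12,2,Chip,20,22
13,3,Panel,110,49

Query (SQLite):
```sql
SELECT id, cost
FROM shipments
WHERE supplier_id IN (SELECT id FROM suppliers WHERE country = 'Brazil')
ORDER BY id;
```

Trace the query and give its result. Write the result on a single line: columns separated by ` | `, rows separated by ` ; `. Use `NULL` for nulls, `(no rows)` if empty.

Inner query: suppliers.id where country = 'Brazil'.
Outer: keep shipments rows whose supplier_id is in that set.
Inner query → {3}

4 | 53 ; 6 | 52 ; 10 | 17 ; 13 | 49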